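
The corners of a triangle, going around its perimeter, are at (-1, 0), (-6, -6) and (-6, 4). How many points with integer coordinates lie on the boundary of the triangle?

The number of boundary lattice points is Σ gcd(|Δx|,|Δy|) = gcd(5,6) + gcd(0,10) + gcd(5,4) = 1+10+1 = 12.

12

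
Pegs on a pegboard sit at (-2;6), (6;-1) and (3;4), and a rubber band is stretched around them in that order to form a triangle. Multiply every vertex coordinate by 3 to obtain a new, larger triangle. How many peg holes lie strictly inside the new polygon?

82

Using the shoelace formula, 2A = |[(-2)·(-1) − 6·6] + [6·4 − 3·(-1)] + [3·6 − (-2)·4]| = 19, so the area is 19/2.
The number of boundary lattice points is Σ gcd(|Δx|,|Δy|) = gcd(8,7) + gcd(3,5) + gcd(5,2) = 1+1+1 = 3.
Scaling by 3 multiplies the area by 3² = 9 (so the new area is 171/2) and multiplies the boundary lattice-point count by 3, giving 9.
By Pick's theorem, the interior count of the dilated polygon is 171/2 − 9/2 + 1 = 82.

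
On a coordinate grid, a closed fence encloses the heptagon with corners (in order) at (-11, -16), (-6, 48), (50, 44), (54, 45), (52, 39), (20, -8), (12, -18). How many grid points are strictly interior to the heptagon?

Using the shoelace formula, 2A = |[(-11)·48 − (-6)·(-16)] + [(-6)·44 − 50·48] + [50·45 − 54·44] + [54·39 − 52·45] + [52·(-8) − 20·39] + [20·(-18) − 12·(-8)] + [12·(-16) − (-11)·(-18)]| = 5498, so the area is 2749.
Summing gcd(|Δx|,|Δy|) over the edges gives the boundary count: gcd(5,64) + gcd(56,4) + gcd(4,1) + gcd(2,6) + gcd(32,47) + gcd(8,10) + gcd(23,2) = 1+4+1+2+1+2+1 = 12.
By Pick's theorem A = I + B/2 − 1, so I = 2749 − 12/2 + 1 = 2744.

2744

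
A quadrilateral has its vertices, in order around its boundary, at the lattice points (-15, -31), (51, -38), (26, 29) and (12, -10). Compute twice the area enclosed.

3488

Using the shoelace formula, 2A = |((-15)·(-38) − 51·(-31)) + (51·29 − 26·(-38)) + (26·(-10) − 12·29) + (12·(-31) − (-15)·(-10))| = 3488, so the area is 1744.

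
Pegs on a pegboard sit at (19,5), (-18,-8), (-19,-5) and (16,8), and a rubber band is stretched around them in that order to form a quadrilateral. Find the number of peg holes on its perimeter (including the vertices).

6

Summing gcd(|Δx|,|Δy|) over the edges gives the boundary count: gcd(37,13) + gcd(1,3) + gcd(35,13) + gcd(3,3) = 1+1+1+3 = 6.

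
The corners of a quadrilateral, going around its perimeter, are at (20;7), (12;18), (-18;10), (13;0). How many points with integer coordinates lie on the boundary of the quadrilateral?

Along each edge there are gcd(|Δx|,|Δy|)+1 lattice points, so counting each shared vertex once the boundary has gcd(8,11) + gcd(30,8) + gcd(31,10) + gcd(7,7) = 1+2+1+7 = 11.

11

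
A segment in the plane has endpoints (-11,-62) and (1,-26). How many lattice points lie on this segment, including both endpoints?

The number of lattice points on a segment between lattice points is gcd(|Δx|,|Δy|) + 1 = gcd(12,36) + 1 = 12 + 1 = 13.

13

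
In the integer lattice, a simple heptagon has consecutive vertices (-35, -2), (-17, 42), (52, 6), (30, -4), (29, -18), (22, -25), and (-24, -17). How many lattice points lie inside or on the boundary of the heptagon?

The shoelace formula gives twice the area as |[(-35)·42 − (-17)·(-2)] + [(-17)·6 − 52·42] + [52·(-4) − 30·6] + [30·(-18) − 29·(-4)] + [29·(-25) − 22·(-18)] + [22·(-17) − (-24)·(-25)] + [(-24)·(-2) − (-35)·(-17)]| = 6452, so the area is 3226.
Along each edge there are gcd(|Δx|,|Δy|)+1 lattice points, so counting each shared vertex once the boundary has gcd(18,44) + gcd(69,36) + gcd(22,10) + gcd(1,14) + gcd(7,7) + gcd(46,8) + gcd(11,15) = 2+3+2+1+7+2+1 = 18.
Pick's theorem gives I = A − B/2 + 1 = 3226 − 18/2 + 1 = 3218, so the closed region contains I + B = 3218 + 18 = 3236 lattice points.

3236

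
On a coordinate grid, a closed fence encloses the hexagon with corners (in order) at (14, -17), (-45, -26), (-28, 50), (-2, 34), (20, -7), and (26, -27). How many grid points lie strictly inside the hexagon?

3020

Using the shoelace formula, 2A = |[14·(-26) − (-45)·(-17)] + [(-45)·50 − (-28)·(-26)] + [(-28)·34 − (-2)·50] + [(-2)·(-7) − 20·34] + [20·(-27) − 26·(-7)] + [26·(-17) − 14·(-27)]| = 6047, so the area is 6047/2.
Summing gcd(|Δx|,|Δy|) over the edges gives the boundary count: gcd(59,9) + gcd(17,76) + gcd(26,16) + gcd(22,41) + gcd(6,20) + gcd(12,10) = 1+1+2+1+2+2 = 9.
Pick's theorem gives I = A − B/2 + 1 = 6047/2 − 9/2 + 1 = 3020.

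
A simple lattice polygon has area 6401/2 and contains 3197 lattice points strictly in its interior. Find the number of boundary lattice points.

Pick's theorem gives A = I + B/2 − 1, so B = 2(A − I + 1) = 2(6401/2 − 3197 + 1) = 9.

9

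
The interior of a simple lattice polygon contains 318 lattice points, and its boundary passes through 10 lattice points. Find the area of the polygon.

By Pick's theorem, A = I + B/2 − 1 = 318 + 10/2 − 1 = 322.

322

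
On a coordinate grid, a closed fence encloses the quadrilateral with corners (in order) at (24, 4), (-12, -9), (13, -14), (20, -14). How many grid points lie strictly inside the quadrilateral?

309

The shoelace formula gives twice the area as |(24·(-9) − (-12)·4) + ((-12)·(-14) − 13·(-9)) + (13·(-14) − 20·(-14)) + (20·4 − 24·(-14))| = 631, so the area is 631/2.
The number of boundary lattice points is Σ gcd(|Δx|,|Δy|) = gcd(36,13) + gcd(25,5) + gcd(7,0) + gcd(4,18) = 1+5+7+2 = 15.
Pick's theorem gives I = A − B/2 + 1 = 631/2 − 15/2 + 1 = 309.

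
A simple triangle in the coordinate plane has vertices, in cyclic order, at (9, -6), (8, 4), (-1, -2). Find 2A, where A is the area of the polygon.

96

By the shoelace formula, twice the signed area is |(9·4 − 8·(-6)) + (8·(-2) − (-1)·4) + ((-1)·(-6) − 9·(-2))| = 96, so the area is 48.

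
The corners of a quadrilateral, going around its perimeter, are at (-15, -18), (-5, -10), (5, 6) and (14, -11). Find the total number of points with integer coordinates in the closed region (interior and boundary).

242

The shoelace formula gives twice the area as |((-15)·(-10) − (-5)·(-18)) + ((-5)·6 − 5·(-10)) + (5·(-11) − 14·6) + (14·(-18) − (-15)·(-11))| = 476, so the area is 238.
Summing gcd(|Δx|,|Δy|) over the edges gives the boundary count: gcd(10,8) + gcd(10,16) + gcd(9,17) + gcd(29,7) = 2+2+1+1 = 6.
Pick's theorem gives I = A − B/2 + 1 = 238 − 6/2 + 1 = 236, so the closed region contains I + B = 236 + 6 = 242 lattice points.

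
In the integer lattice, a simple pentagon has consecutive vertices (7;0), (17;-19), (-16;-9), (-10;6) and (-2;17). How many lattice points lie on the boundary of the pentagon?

7

Along each edge there are gcd(|Δx|,|Δy|)+1 lattice points, so counting each shared vertex once the boundary has gcd(10,19) + gcd(33,10) + gcd(6,15) + gcd(8,11) + gcd(9,17) = 1+1+3+1+1 = 7.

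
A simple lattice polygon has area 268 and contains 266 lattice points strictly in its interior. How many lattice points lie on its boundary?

6

Pick's theorem gives A = I + B/2 − 1, so B = 2(A − I + 1) = 2(268 − 266 + 1) = 6.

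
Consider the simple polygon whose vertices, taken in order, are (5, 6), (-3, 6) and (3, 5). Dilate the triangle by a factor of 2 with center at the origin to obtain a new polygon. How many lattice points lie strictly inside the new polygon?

The shoelace formula gives twice the area as |(5·6 − (-3)·6) + ((-3)·5 − 3·6) + (3·6 − 5·5)| = 8, so the area is 4.
Summing gcd(|Δx|,|Δy|) over the edges gives the boundary count: gcd(8,0) + gcd(6,1) + gcd(2,1) = 8+1+1 = 10.
Scaling by 2 multiplies the area by 2² = 4 (so the new area is 16) and multiplies the boundary lattice-point count by 2, giving 20.
By Pick's theorem, the interior count of the dilated polygon is 16 − 20/2 + 1 = 7.

7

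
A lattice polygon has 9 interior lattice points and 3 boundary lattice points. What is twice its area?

19

Pick's theorem states A = I + B/2 − 1, so A = 9 + 3/2 − 1 = 19/2.
Hence 2A = 19.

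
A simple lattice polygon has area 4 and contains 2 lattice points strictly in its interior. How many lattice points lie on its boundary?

Pick's theorem gives A = I + B/2 − 1, so B = 2(A − I + 1) = 2(4 − 2 + 1) = 6.

6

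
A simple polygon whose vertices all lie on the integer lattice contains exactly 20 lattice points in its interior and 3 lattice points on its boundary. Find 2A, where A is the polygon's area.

By Pick's theorem, A = I + B/2 − 1 = 20 + 3/2 − 1 = 41/2.
Hence 2A = 41.

41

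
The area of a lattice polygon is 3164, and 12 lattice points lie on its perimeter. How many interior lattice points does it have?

From Pick's theorem, I = A − B/2 + 1 = 3164 − 12/2 + 1 = 3159.

3159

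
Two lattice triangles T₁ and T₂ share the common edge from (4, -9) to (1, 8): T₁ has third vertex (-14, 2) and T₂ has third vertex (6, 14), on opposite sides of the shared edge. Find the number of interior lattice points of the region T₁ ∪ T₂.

The union is the simple quadrilateral with vertices (4, -9), (-14, 2), (1, 8), (6, 14) in order.
Using the shoelace formula, 2A = |[4·2 − (-14)·(-9)] + [(-14)·8 − 1·2] + [1·14 − 6·8] + [6·(-9) − 4·14]| = 376, so the area is 188.
Along each edge there are gcd(|Δx|,|Δy|)+1 lattice points, so counting each shared vertex once the boundary has gcd(18,11) + gcd(15,6) + gcd(5,6) + gcd(2,23) = 1+3+1+1 = 6.
By Pick's theorem I = A − B/2 + 1 = 188 − 6/2 + 1 = 186.

186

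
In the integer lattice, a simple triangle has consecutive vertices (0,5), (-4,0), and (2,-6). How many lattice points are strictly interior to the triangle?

24

Using the shoelace formula, 2A = |[0·0 − (-4)·5] + [(-4)·(-6) − 2·0] + [2·5 − 0·(-6)]| = 54, so the area is 27.
Summing gcd(|Δx|,|Δy|) over the edges gives the boundary count: gcd(4,5) + gcd(6,6) + gcd(2,11) = 1+6+1 = 8.
By Pick's theorem A = I + B/2 − 1, so I = 27 − 8/2 + 1 = 24.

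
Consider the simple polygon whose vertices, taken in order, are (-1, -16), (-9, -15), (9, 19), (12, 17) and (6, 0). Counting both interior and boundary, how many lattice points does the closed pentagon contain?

223

Using the shoelace formula, 2A = |((-1)·(-15) − (-9)·(-16)) + ((-9)·19 − 9·(-15)) + (9·17 − 12·19) + (12·0 − 6·17) + (6·(-16) − (-1)·0)| = 438, so the area is 219.
Summing gcd(|Δx|,|Δy|) over the edges gives the boundary count: gcd(8,1) + gcd(18,34) + gcd(3,2) + gcd(6,17) + gcd(7,16) = 1+2+1+1+1 = 6.
Pick's theorem gives I = A − B/2 + 1 = 219 − 6/2 + 1 = 217, so the closed region contains I + B = 217 + 6 = 223 lattice points.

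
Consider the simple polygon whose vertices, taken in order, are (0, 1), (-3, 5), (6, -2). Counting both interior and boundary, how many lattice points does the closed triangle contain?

11

The shoelace formula gives twice the area as |[0·5 − (-3)·1] + [(-3)·(-2) − 6·5] + [6·1 − 0·(-2)]| = 15, so the area is 15/2.
Summing gcd(|Δx|,|Δy|) over the edges gives the boundary count: gcd(3,4) + gcd(9,7) + gcd(6,3) = 1+1+3 = 5.
Pick's theorem gives I = A − B/2 + 1 = 15/2 − 5/2 + 1 = 6, so the closed region contains I + B = 6 + 5 = 11 lattice points.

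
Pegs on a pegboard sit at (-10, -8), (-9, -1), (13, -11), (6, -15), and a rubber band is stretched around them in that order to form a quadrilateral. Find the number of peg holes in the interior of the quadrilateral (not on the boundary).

The shoelace formula gives twice the area as |[(-10)·(-1) − (-9)·(-8)] + [(-9)·(-11) − 13·(-1)] + [13·(-15) − 6·(-11)] + [6·(-8) − (-10)·(-15)]| = 277, so the area is 277/2.
The number of boundary lattice points is Σ gcd(|Δx|,|Δy|) = gcd(1,7) + gcd(22,10) + gcd(7,4) + gcd(16,7) = 1+2+1+1 = 5.
Pick's theorem gives I = A − B/2 + 1 = 277/2 − 5/2 + 1 = 137.

137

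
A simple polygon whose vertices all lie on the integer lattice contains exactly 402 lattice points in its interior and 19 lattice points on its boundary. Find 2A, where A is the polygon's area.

By Pick's theorem, A = I + B/2 − 1 = 402 + 19/2 − 1 = 821/2.
Hence 2A = 821.

821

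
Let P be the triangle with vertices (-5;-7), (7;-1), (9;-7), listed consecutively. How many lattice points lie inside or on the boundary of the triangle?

54

The shoelace formula gives twice the area as |[(-5)·(-1) − 7·(-7)] + [7·(-7) − 9·(-1)] + [9·(-7) − (-5)·(-7)]| = 84, so the area is 42.
The number of boundary lattice points is Σ gcd(|Δx|,|Δy|) = gcd(12,6) + gcd(2,6) + gcd(14,0) = 6+2+14 = 22.
Pick's theorem gives I = A − B/2 + 1 = 42 − 22/2 + 1 = 32, so the closed region contains I + B = 32 + 22 = 54 lattice points.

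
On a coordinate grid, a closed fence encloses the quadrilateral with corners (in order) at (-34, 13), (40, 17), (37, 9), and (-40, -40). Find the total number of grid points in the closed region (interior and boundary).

2190

Using the shoelace formula, 2A = |[(-34)·17 − 40·13] + [40·9 − 37·17] + [37·(-40) − (-40)·9] + [(-40)·13 − (-34)·(-40)]| = 4367, so the area is 4367/2.
The number of boundary lattice points is Σ gcd(|Δx|,|Δy|) = gcd(74,4) + gcd(3,8) + gcd(77,49) + gcd(6,53) = 2+1+7+1 = 11.
Pick's theorem gives I = A − B/2 + 1 = 4367/2 − 11/2 + 1 = 2179, so the closed region contains I + B = 2179 + 11 = 2190 lattice points.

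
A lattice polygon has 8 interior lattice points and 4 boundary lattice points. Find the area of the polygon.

By Pick's theorem, A = I + B/2 − 1 = 8 + 4/2 − 1 = 9.

9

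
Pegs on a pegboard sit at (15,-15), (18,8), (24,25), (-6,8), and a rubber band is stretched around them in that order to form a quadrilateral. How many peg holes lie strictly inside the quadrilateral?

The shoelace formula gives twice the area as |[15·8 − 18·(-15)] + [18·25 − 24·8] + [24·8 − (-6)·25] + [(-6)·(-15) − 15·8]| = 960, so the area is 480.
The number of boundary lattice points is Σ gcd(|Δx|,|Δy|) = gcd(3,23) + gcd(6,17) + gcd(30,17) + gcd(21,23) = 1+1+1+1 = 4.
By Pick's theorem A = I + B/2 − 1, so I = 480 − 4/2 + 1 = 479.

479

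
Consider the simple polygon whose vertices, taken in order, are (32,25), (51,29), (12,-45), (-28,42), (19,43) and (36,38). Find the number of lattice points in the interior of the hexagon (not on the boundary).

3443

By the shoelace formula, twice the signed area is |[32·29 − 51·25] + [51·(-45) − 12·29] + [12·42 − (-28)·(-45)] + [(-28)·43 − 19·42] + [19·38 − 36·43] + [36·25 − 32·38]| = 6890, so the area is 3445.
Along each edge there are gcd(|Δx|,|Δy|)+1 lattice points, so counting each shared vertex once the boundary has gcd(19,4) + gcd(39,74) + gcd(40,87) + gcd(47,1) + gcd(17,5) + gcd(4,13) = 1+1+1+1+1+1 = 6.
By Pick's theorem A = I + B/2 − 1, so I = 3445 − 6/2 + 1 = 3443.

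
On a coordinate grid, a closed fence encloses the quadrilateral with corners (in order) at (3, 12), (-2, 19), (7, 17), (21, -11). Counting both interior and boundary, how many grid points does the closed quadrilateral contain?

127

By the shoelace formula, twice the signed area is |[3·19 − (-2)·12] + [(-2)·17 − 7·19] + [7·(-11) − 21·17] + [21·12 − 3·(-11)]| = 235, so the area is 117.5.
The number of boundary lattice points is Σ gcd(|Δx|,|Δy|) = gcd(5,7) + gcd(9,2) + gcd(14,28) + gcd(18,23) = 1+1+14+1 = 17.
Pick's theorem gives I = A − B/2 + 1 = 117.5 − 17/2 + 1 = 110, so the closed region contains I + B = 110 + 17 = 127 lattice points.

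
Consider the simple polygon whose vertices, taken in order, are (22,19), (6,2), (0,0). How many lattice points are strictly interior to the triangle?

The shoelace formula gives twice the area as |(22·2 − 6·19) + (6·0 − 0·2) + (0·19 − 22·0)| = 70, so the area is 35.
Along each edge there are gcd(|Δx|,|Δy|)+1 lattice points, so counting each shared vertex once the boundary has gcd(16,17) + gcd(6,2) + gcd(22,19) = 1+2+1 = 4.
By Pick's theorem A = I + B/2 − 1, so I = 35 − 4/2 + 1 = 34.

34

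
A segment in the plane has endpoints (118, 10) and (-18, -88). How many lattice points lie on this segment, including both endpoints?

3

The number of lattice points on a segment between lattice points is gcd(|Δx|,|Δy|) + 1 = gcd(136,98) + 1 = 2 + 1 = 3.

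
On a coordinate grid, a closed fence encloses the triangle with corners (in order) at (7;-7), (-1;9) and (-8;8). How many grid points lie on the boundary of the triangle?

The number of boundary lattice points is Σ gcd(|Δx|,|Δy|) = gcd(8,16) + gcd(7,1) + gcd(15,15) = 8+1+15 = 24.

24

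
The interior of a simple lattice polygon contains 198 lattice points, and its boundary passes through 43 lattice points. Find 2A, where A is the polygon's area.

437

Pick's theorem states A = I + B/2 − 1, so A = 198 + 43/2 − 1 = 437/2.
Hence 2A = 437.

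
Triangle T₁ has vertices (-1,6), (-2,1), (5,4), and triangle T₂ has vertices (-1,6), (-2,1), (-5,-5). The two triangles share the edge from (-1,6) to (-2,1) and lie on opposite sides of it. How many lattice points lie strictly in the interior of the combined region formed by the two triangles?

The union is the simple quadrilateral with vertices (-1,6), (5,4), (-2,1), (-5,-5) in order.
The shoelace formula gives twice the area as |[(-1)·4 − 5·6] + [5·1 − (-2)·4] + [(-2)·(-5) − (-5)·1] + [(-5)·6 − (-1)·(-5)]| = 41, so the area is 20.5.
Summing gcd(|Δx|,|Δy|) over the edges gives the boundary count: gcd(6,2) + gcd(7,3) + gcd(3,6) + gcd(4,11) = 2+1+3+1 = 7.
By Pick's theorem I = A − B/2 + 1 = 20.5 − 7/2 + 1 = 18.

18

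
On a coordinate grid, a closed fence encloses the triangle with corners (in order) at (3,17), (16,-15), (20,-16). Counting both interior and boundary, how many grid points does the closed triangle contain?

Using the shoelace formula, 2A = |(3·(-15) − 16·17) + (16·(-16) − 20·(-15)) + (20·17 − 3·(-16))| = 115, so the area is 115/2.
Summing gcd(|Δx|,|Δy|) over the edges gives the boundary count: gcd(13,32) + gcd(4,1) + gcd(17,33) = 1+1+1 = 3.
Pick's theorem gives I = A − B/2 + 1 = 115/2 − 3/2 + 1 = 57, so the closed region contains I + B = 57 + 3 = 60 lattice points.

60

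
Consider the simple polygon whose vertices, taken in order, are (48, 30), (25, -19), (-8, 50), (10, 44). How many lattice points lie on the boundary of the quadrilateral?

12

Along each edge there are gcd(|Δx|,|Δy|)+1 lattice points, so counting each shared vertex once the boundary has gcd(23,49) + gcd(33,69) + gcd(18,6) + gcd(38,14) = 1+3+6+2 = 12.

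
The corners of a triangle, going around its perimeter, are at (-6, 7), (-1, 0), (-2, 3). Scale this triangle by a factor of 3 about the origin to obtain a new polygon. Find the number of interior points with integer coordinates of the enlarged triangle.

28

Using the shoelace formula, 2A = |[(-6)·0 − (-1)·7] + [(-1)·3 − (-2)·0] + [(-2)·7 − (-6)·3]| = 8, so the area is 4.
Summing gcd(|Δx|,|Δy|) over the edges gives the boundary count: gcd(5,7) + gcd(1,3) + gcd(4,4) = 1+1+4 = 6.
Scaling by 3 multiplies the area by 3² = 9 (so the new area is 36) and multiplies the boundary lattice-point count by 3, giving 18.
By Pick's theorem, the interior count of the dilated polygon is 36 − 18/2 + 1 = 28.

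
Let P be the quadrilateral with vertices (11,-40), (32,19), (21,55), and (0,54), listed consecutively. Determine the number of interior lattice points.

By the shoelace formula, twice the signed area is |[11·19 − 32·(-40)] + [32·55 − 21·19] + [21·54 − 0·55] + [0·(-40) − 11·54]| = 3390, so the area is 1695.
The number of boundary lattice points is Σ gcd(|Δx|,|Δy|) = gcd(21,59) + gcd(11,36) + gcd(21,1) + gcd(11,94) = 1+1+1+1 = 4.
By Pick's theorem A = I + B/2 − 1, so I = 1695 − 4/2 + 1 = 1694.

1694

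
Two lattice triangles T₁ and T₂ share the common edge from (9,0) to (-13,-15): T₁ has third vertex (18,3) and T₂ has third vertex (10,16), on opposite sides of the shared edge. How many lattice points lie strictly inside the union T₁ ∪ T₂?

The union is the simple quadrilateral with vertices (9,0), (18,3), (-13,-15), (10,16) in order.
By the shoelace formula, twice the signed area is |(9·3 − 18·0) + (18·(-15) − (-13)·3) + ((-13)·16 − 10·(-15)) + (10·0 − 9·16)| = 406, so the area is 203.
The number of boundary lattice points is Σ gcd(|Δx|,|Δy|) = gcd(9,3) + gcd(31,18) + gcd(23,31) + gcd(1,16) = 3+1+1+1 = 6.
By Pick's theorem I = A − B/2 + 1 = 203 − 6/2 + 1 = 201.

201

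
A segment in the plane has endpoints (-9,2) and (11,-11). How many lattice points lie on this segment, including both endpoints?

2

The number of lattice points on a segment between lattice points is gcd(|Δx|,|Δy|) + 1 = gcd(20,13) + 1 = 1 + 1 = 2.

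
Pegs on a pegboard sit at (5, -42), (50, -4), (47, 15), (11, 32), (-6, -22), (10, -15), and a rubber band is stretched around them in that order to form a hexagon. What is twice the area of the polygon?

4272

Using the shoelace formula, 2A = |[5·(-4) − 50·(-42)] + [50·15 − 47·(-4)] + [47·32 − 11·15] + [11·(-22) − (-6)·32] + [(-6)·(-15) − 10·(-22)] + [10·(-42) − 5·(-15)]| = 4272, so the area is 2136.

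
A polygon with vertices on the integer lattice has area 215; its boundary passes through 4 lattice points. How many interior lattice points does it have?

214

From Pick's theorem, I = A − B/2 + 1 = 215 − 4/2 + 1 = 214.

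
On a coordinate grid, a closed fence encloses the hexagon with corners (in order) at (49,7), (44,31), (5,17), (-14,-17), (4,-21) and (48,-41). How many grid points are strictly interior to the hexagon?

2750

By the shoelace formula, twice the signed area is |(49·31 − 44·7) + (44·17 − 5·31) + (5·(-17) − (-14)·17) + ((-14)·(-21) − 4·(-17)) + (4·(-41) − 48·(-21)) + (48·7 − 49·(-41))| = 5508, so the area is 2754.
Along each edge there are gcd(|Δx|,|Δy|)+1 lattice points, so counting each shared vertex once the boundary has gcd(5,24) + gcd(39,14) + gcd(19,34) + gcd(18,4) + gcd(44,20) + gcd(1,48) = 1+1+1+2+4+1 = 10.
Pick's theorem gives I = A − B/2 + 1 = 2754 − 10/2 + 1 = 2750.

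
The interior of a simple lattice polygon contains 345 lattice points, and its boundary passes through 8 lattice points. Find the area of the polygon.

348

Pick's theorem states A = I + B/2 − 1, so A = 345 + 8/2 − 1 = 348.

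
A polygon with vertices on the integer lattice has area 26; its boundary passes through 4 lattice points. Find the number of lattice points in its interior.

Pick's theorem A = I + B/2 − 1 rearranges to I = A − B/2 + 1 = 26 − 4/2 + 1 = 25.

25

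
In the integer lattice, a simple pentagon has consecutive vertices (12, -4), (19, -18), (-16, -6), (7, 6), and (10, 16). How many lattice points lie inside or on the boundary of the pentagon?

395

By the shoelace formula, twice the signed area is |(12·(-18) − 19·(-4)) + (19·(-6) − (-16)·(-18)) + ((-16)·6 − 7·(-6)) + (7·16 − 10·6) + (10·(-4) − 12·16)| = 776, so the area is 388.
Summing gcd(|Δx|,|Δy|) over the edges gives the boundary count: gcd(7,14) + gcd(35,12) + gcd(23,12) + gcd(3,10) + gcd(2,20) = 7+1+1+1+2 = 12.
Pick's theorem gives I = A − B/2 + 1 = 388 − 12/2 + 1 = 383, so the closed region contains I + B = 383 + 12 = 395 lattice points.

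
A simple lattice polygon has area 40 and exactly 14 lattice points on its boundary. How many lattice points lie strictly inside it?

34

Pick's theorem A = I + B/2 − 1 rearranges to I = A − B/2 + 1 = 40 − 14/2 + 1 = 34.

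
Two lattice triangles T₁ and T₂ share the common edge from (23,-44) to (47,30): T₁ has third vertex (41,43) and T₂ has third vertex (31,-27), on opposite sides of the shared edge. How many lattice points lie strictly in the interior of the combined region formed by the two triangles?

The union is the simple quadrilateral with vertices (23,-44), (41,43), (47,30), (31,-27) in order.
Using the shoelace formula, 2A = |[23·43 − 41·(-44)] + [41·30 − 47·43] + [47·(-27) − 31·30] + [31·(-44) − 23·(-27)]| = 940, so the area is 470.
Along each edge there are gcd(|Δx|,|Δy|)+1 lattice points, so counting each shared vertex once the boundary has gcd(18,87) + gcd(6,13) + gcd(16,57) + gcd(8,17) = 3+1+1+1 = 6.
By Pick's theorem I = A − B/2 + 1 = 470 − 6/2 + 1 = 468.

468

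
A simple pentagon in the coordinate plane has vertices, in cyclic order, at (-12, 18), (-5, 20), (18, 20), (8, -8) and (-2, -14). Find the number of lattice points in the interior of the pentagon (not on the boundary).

Using the shoelace formula, 2A = |[(-12)·20 − (-5)·18] + [(-5)·20 − 18·20] + [18·(-8) − 8·20] + [8·(-14) − (-2)·(-8)] + [(-2)·18 − (-12)·(-14)]| = 1246, so the area is 623.
Summing gcd(|Δx|,|Δy|) over the edges gives the boundary count: gcd(7,2) + gcd(23,0) + gcd(10,28) + gcd(10,6) + gcd(10,32) = 1+23+2+2+2 = 30.
By Pick's theorem A = I + B/2 − 1, so I = 623 − 30/2 + 1 = 609.

609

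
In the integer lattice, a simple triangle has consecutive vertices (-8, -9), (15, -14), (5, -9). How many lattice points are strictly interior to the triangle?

24

Using the shoelace formula, 2A = |((-8)·(-14) − 15·(-9)) + (15·(-9) − 5·(-14)) + (5·(-9) − (-8)·(-9))| = 65, so the area is 65/2.
Summing gcd(|Δx|,|Δy|) over the edges gives the boundary count: gcd(23,5) + gcd(10,5) + gcd(13,0) = 1+5+13 = 19.
By Pick's theorem A = I + B/2 − 1, so I = 65/2 − 19/2 + 1 = 24.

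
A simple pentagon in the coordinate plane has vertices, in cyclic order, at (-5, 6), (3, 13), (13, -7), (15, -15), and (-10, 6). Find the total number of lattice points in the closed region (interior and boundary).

237

The shoelace formula gives twice the area as |[(-5)·13 − 3·6] + [3·(-7) − 13·13] + [13·(-15) − 15·(-7)] + [15·6 − (-10)·(-15)] + [(-10)·6 − (-5)·6]| = 453, so the area is 453/2.
Along each edge there are gcd(|Δx|,|Δy|)+1 lattice points, so counting each shared vertex once the boundary has gcd(8,7) + gcd(10,20) + gcd(2,8) + gcd(25,21) + gcd(5,0) = 1+10+2+1+5 = 19.
Pick's theorem gives I = A − B/2 + 1 = 453/2 − 19/2 + 1 = 218, so the closed region contains I + B = 218 + 19 = 237 lattice points.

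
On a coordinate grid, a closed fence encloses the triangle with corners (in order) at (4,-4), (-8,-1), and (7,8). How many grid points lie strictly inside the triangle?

73

The shoelace formula gives twice the area as |(4·(-1) − (-8)·(-4)) + ((-8)·8 − 7·(-1)) + (7·(-4) − 4·8)| = 153, so the area is 153/2.
Summing gcd(|Δx|,|Δy|) over the edges gives the boundary count: gcd(12,3) + gcd(15,9) + gcd(3,12) = 3+3+3 = 9.
By Pick's theorem A = I + B/2 − 1, so I = 153/2 − 9/2 + 1 = 73.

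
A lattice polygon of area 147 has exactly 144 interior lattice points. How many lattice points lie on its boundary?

Pick's theorem gives A = I + B/2 − 1, so B = 2(A − I + 1) = 2(147 − 144 + 1) = 8.

8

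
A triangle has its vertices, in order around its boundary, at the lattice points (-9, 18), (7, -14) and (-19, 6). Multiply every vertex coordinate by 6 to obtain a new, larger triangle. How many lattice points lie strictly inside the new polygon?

9157

Using the shoelace formula, 2A = |((-9)·(-14) − 7·18) + (7·6 − (-19)·(-14)) + ((-19)·18 − (-9)·6)| = 512, so the area is 256.
The number of boundary lattice points is Σ gcd(|Δx|,|Δy|) = gcd(16,32) + gcd(26,20) + gcd(10,12) = 16+2+2 = 20.
Scaling by 6 multiplies the area by 6² = 36 (so the new area is 9216) and multiplies the boundary lattice-point count by 6, giving 120.
By Pick's theorem, the interior count of the dilated polygon is 9216 − 120/2 + 1 = 9157.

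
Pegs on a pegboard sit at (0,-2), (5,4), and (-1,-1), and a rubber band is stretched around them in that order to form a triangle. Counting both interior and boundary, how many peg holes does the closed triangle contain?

8

By the shoelace formula, twice the signed area is |(0·4 − 5·(-2)) + (5·(-1) − (-1)·4) + ((-1)·(-2) − 0·(-1))| = 11, so the area is 5.5.
The number of boundary lattice points is Σ gcd(|Δx|,|Δy|) = gcd(5,6) + gcd(6,5) + gcd(1,1) = 1+1+1 = 3.
Pick's theorem gives I = A − B/2 + 1 = 5.5 − 3/2 + 1 = 5, so the closed region contains I + B = 5 + 3 = 8 lattice points.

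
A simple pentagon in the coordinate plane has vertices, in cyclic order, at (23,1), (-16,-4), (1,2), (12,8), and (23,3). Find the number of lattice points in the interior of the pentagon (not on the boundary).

By the shoelace formula, twice the signed area is |[23·(-4) − (-16)·1] + [(-16)·2 − 1·(-4)] + [1·8 − 12·2] + [12·3 − 23·8] + [23·1 − 23·3]| = 314, so the area is 157.
Along each edge there are gcd(|Δx|,|Δy|)+1 lattice points, so counting each shared vertex once the boundary has gcd(39,5) + gcd(17,6) + gcd(11,6) + gcd(11,5) + gcd(0,2) = 1+1+1+1+2 = 6.
By Pick's theorem A = I + B/2 − 1, so I = 157 − 6/2 + 1 = 155.

155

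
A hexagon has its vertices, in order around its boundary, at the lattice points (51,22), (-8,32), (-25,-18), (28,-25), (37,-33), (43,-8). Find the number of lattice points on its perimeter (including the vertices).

Along each edge there are gcd(|Δx|,|Δy|)+1 lattice points, so counting each shared vertex once the boundary has gcd(59,10) + gcd(17,50) + gcd(53,7) + gcd(9,8) + gcd(6,25) + gcd(8,30) = 1+1+1+1+1+2 = 7.

7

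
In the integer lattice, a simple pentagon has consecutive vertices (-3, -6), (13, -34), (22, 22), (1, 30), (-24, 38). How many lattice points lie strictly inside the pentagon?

1431

The shoelace formula gives twice the area as |[(-3)·(-34) − 13·(-6)] + [13·22 − 22·(-34)] + [22·30 − 1·22] + [1·38 − (-24)·30] + [(-24)·(-6) − (-3)·38]| = 2868, so the area is 1434.
The number of boundary lattice points is Σ gcd(|Δx|,|Δy|) = gcd(16,28) + gcd(9,56) + gcd(21,8) + gcd(25,8) + gcd(21,44) = 4+1+1+1+1 = 8.
By Pick's theorem A = I + B/2 − 1, so I = 1434 − 8/2 + 1 = 1431.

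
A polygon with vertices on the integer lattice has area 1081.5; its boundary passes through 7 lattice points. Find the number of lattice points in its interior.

From Pick's theorem, I = A − B/2 + 1 = 1081.5 − 7/2 + 1 = 1079.

1079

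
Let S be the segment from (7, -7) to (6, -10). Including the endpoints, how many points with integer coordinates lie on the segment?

The number of lattice points on a segment between lattice points is gcd(|Δx|,|Δy|) + 1 = gcd(1,3) + 1 = 1 + 1 = 2.

2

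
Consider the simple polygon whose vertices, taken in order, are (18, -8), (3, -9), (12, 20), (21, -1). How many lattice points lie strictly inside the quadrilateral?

274

The shoelace formula gives twice the area as |(18·(-9) − 3·(-8)) + (3·20 − 12·(-9)) + (12·(-1) − 21·20) + (21·(-8) − 18·(-1))| = 552, so the area is 276.
Along each edge there are gcd(|Δx|,|Δy|)+1 lattice points, so counting each shared vertex once the boundary has gcd(15,1) + gcd(9,29) + gcd(9,21) + gcd(3,7) = 1+1+3+1 = 6.
Pick's theorem gives I = A − B/2 + 1 = 276 − 6/2 + 1 = 274.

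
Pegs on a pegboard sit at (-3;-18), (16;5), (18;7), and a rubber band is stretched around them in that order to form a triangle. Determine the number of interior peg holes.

The shoelace formula gives twice the area as |((-3)·5 − 16·(-18)) + (16·7 − 18·5) + (18·(-18) − (-3)·7)| = 8, so the area is 4.
Along each edge there are gcd(|Δx|,|Δy|)+1 lattice points, so counting each shared vertex once the boundary has gcd(19,23) + gcd(2,2) + gcd(21,25) = 1+2+1 = 4.
By Pick's theorem A = I + B/2 − 1, so I = 4 − 4/2 + 1 = 3.

3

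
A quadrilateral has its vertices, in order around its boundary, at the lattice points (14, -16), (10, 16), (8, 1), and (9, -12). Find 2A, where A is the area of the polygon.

By the shoelace formula, twice the signed area is |(14·16 − 10·(-16)) + (10·1 − 8·16) + (8·(-12) − 9·1) + (9·(-16) − 14·(-12))| = 185, so the area is 92.5.

185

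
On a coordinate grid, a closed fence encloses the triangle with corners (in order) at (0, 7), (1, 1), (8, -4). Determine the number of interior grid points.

The shoelace formula gives twice the area as |[0·1 − 1·7] + [1·(-4) − 8·1] + [8·7 − 0·(-4)]| = 37, so the area is 37/2.
The number of boundary lattice points is Σ gcd(|Δx|,|Δy|) = gcd(1,6) + gcd(7,5) + gcd(8,11) = 1+1+1 = 3.
By Pick's theorem A = I + B/2 − 1, so I = 37/2 − 3/2 + 1 = 18.

18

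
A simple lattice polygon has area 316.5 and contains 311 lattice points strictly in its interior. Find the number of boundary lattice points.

13

Pick's theorem gives A = I + B/2 − 1, so B = 2(A − I + 1) = 2(316.5 − 311 + 1) = 13.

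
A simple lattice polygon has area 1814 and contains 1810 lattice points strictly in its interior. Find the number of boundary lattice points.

Pick's theorem gives A = I + B/2 − 1, so B = 2(A − I + 1) = 2(1814 − 1810 + 1) = 10.

10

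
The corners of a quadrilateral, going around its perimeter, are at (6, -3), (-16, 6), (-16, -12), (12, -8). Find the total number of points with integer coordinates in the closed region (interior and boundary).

293

By the shoelace formula, twice the signed area is |[6·6 − (-16)·(-3)] + [(-16)·(-12) − (-16)·6] + [(-16)·(-8) − 12·(-12)] + [12·(-3) − 6·(-8)]| = 560, so the area is 280.
Summing gcd(|Δx|,|Δy|) over the edges gives the boundary count: gcd(22,9) + gcd(0,18) + gcd(28,4) + gcd(6,5) = 1+18+4+1 = 24.
Pick's theorem gives I = A − B/2 + 1 = 280 − 24/2 + 1 = 269, so the closed region contains I + B = 269 + 24 = 293 lattice points.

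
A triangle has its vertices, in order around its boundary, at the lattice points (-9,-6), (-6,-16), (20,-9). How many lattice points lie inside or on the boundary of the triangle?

The shoelace formula gives twice the area as |[(-9)·(-16) − (-6)·(-6)] + [(-6)·(-9) − 20·(-16)] + [20·(-6) − (-9)·(-9)]| = 281, so the area is 281/2.
Summing gcd(|Δx|,|Δy|) over the edges gives the boundary count: gcd(3,10) + gcd(26,7) + gcd(29,3) = 1+1+1 = 3.
Pick's theorem gives I = A − B/2 + 1 = 281/2 − 3/2 + 1 = 140, so the closed region contains I + B = 140 + 3 = 143 lattice points.

143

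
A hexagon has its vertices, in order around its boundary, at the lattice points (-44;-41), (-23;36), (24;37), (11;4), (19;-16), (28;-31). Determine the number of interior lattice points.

The shoelace formula gives twice the area as |((-44)·36 − (-23)·(-41)) + ((-23)·37 − 24·36) + (24·4 − 11·37) + (11·(-16) − 19·4) + (19·(-31) − 28·(-16)) + (28·(-41) − (-44)·(-31))| = 7458, so the area is 3729.
Summing gcd(|Δx|,|Δy|) over the edges gives the boundary count: gcd(21,77) + gcd(47,1) + gcd(13,33) + gcd(8,20) + gcd(9,15) + gcd(72,10) = 7+1+1+4+3+2 = 18.
Pick's theorem gives I = A − B/2 + 1 = 3729 − 18/2 + 1 = 3721.

3721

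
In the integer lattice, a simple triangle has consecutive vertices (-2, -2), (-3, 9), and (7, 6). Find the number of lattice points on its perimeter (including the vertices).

Along each edge there are gcd(|Δx|,|Δy|)+1 lattice points, so counting each shared vertex once the boundary has gcd(1,11) + gcd(10,3) + gcd(9,8) = 1+1+1 = 3.

3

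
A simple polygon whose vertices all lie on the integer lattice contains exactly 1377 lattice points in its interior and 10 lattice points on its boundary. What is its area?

1381

By Pick's theorem, A = I + B/2 − 1 = 1377 + 10/2 − 1 = 1381.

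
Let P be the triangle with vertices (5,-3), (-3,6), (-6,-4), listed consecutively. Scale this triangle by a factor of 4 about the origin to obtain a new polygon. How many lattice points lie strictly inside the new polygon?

The shoelace formula gives twice the area as |(5·6 − (-3)·(-3)) + ((-3)·(-4) − (-6)·6) + ((-6)·(-3) − 5·(-4))| = 107, so the area is 107/2.
Summing gcd(|Δx|,|Δy|) over the edges gives the boundary count: gcd(8,9) + gcd(3,10) + gcd(11,1) = 1+1+1 = 3.
Scaling by 4 multiplies the area by 4² = 16 (so the new area is 856) and multiplies the boundary lattice-point count by 4, giving 12.
By Pick's theorem, the interior count of the dilated polygon is 856 − 12/2 + 1 = 851.

851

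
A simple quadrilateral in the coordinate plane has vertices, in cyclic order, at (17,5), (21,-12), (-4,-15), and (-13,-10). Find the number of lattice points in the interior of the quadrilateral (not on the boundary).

353

Using the shoelace formula, 2A = |(17·(-12) − 21·5) + (21·(-15) − (-4)·(-12)) + ((-4)·(-10) − (-13)·(-15)) + ((-13)·5 − 17·(-10))| = 722, so the area is 361.
Along each edge there are gcd(|Δx|,|Δy|)+1 lattice points, so counting each shared vertex once the boundary has gcd(4,17) + gcd(25,3) + gcd(9,5) + gcd(30,15) = 1+1+1+15 = 18.
Pick's theorem gives I = A − B/2 + 1 = 361 − 18/2 + 1 = 353.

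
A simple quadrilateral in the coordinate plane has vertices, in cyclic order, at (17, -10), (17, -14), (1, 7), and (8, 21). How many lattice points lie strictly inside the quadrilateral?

By the shoelace formula, twice the signed area is |[17·(-14) − 17·(-10)] + [17·7 − 1·(-14)] + [1·21 − 8·7] + [8·(-10) − 17·21]| = 407, so the area is 407/2.
The number of boundary lattice points is Σ gcd(|Δx|,|Δy|) = gcd(0,4) + gcd(16,21) + gcd(7,14) + gcd(9,31) = 4+1+7+1 = 13.
Pick's theorem gives I = A − B/2 + 1 = 407/2 − 13/2 + 1 = 198.

198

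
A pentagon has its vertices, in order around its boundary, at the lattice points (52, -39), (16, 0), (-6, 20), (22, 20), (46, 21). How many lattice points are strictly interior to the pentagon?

The shoelace formula gives twice the area as |(52·0 − 16·(-39)) + (16·20 − (-6)·0) + ((-6)·20 − 22·20) + (22·21 − 46·20) + (46·(-39) − 52·21)| = 2960, so the area is 1480.
The number of boundary lattice points is Σ gcd(|Δx|,|Δy|) = gcd(36,39) + gcd(22,20) + gcd(28,0) + gcd(24,1) + gcd(6,60) = 3+2+28+1+6 = 40.
By Pick's theorem A = I + B/2 − 1, so I = 1480 − 40/2 + 1 = 1461.

1461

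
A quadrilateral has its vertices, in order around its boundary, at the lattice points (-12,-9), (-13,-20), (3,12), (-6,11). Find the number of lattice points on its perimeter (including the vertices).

20

Summing gcd(|Δx|,|Δy|) over the edges gives the boundary count: gcd(1,11) + gcd(16,32) + gcd(9,1) + gcd(6,20) = 1+16+1+2 = 20.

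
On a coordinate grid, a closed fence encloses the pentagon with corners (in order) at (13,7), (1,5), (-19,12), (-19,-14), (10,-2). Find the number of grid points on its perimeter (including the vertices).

Summing gcd(|Δx|,|Δy|) over the edges gives the boundary count: gcd(12,2) + gcd(20,7) + gcd(0,26) + gcd(29,12) + gcd(3,9) = 2+1+26+1+3 = 33.

33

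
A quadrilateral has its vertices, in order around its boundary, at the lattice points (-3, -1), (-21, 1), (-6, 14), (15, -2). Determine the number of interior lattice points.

264

By the shoelace formula, twice the signed area is |[(-3)·1 − (-21)·(-1)] + [(-21)·14 − (-6)·1] + [(-6)·(-2) − 15·14] + [15·(-1) − (-3)·(-2)]| = 531, so the area is 265.5.
The number of boundary lattice points is Σ gcd(|Δx|,|Δy|) = gcd(18,2) + gcd(15,13) + gcd(21,16) + gcd(18,1) = 2+1+1+1 = 5.
Pick's theorem gives I = A − B/2 + 1 = 265.5 − 5/2 + 1 = 264.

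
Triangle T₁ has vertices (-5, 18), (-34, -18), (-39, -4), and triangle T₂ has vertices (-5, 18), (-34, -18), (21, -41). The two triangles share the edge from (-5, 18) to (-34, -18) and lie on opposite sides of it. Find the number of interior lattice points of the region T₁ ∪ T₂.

The union is the simple quadrilateral with vertices (-5, 18), (-39, -4), (-34, -18), (21, -41) in order.
By the shoelace formula, twice the signed area is |((-5)·(-4) − (-39)·18) + ((-39)·(-18) − (-34)·(-4)) + ((-34)·(-41) − 21·(-18)) + (21·18 − (-5)·(-41))| = 3233, so the area is 1616.5.
Along each edge there are gcd(|Δx|,|Δy|)+1 lattice points, so counting each shared vertex once the boundary has gcd(34,22) + gcd(5,14) + gcd(55,23) + gcd(26,59) = 2+1+1+1 = 5.
By Pick's theorem I = A − B/2 + 1 = 1616.5 − 5/2 + 1 = 1615.

1615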